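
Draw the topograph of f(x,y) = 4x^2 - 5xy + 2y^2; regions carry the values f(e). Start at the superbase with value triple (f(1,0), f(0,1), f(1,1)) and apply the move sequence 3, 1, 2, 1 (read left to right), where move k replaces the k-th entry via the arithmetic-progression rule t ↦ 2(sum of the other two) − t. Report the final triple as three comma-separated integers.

start (4,2,1) = (f(1,0),f(0,1),f(1,1))
replace slot 3: 2·(4+2) − 1 = 11 → (4,2,11)
replace slot 1: 2·(2+11) − 4 = 22 → (22,2,11)
replace slot 2: 2·(22+11) − 2 = 64 → (22,64,11)
replace slot 1: 2·(64+11) − 22 = 128 → (128,64,11)

128,64,11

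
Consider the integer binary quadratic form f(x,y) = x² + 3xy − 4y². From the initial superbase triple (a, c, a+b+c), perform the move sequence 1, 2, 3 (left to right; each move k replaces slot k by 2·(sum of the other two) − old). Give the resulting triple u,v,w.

start (1,-4,0) = (f(1,0),f(0,1),f(1,1))
replace slot 1: 2·((-4)+0) − 1 = -9 → (-9,-4,0)
replace slot 2: 2·((-9)+0) − (-4) = -14 → (-9,-14,0)
replace slot 3: 2·((-9)+(-14)) − 0 = -46 → (-9,-14,-46)

-9,-14,-46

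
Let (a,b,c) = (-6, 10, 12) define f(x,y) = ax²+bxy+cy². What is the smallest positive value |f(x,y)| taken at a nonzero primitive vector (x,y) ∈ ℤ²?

river: ρ → (12,14,-4)
river: ρ → (-4,18,4)
river: ρ → (4,14,-12)
river: ρ → (-12,10,6)
river: ρ → (6,14,-8)
river: ρ → (-8,18,2)
river: ρ → (2,18,-8)
river: ρ → (-8,14,6)
river: ρ → (6,10,-12)
river: ρ → (-12,14,4)
river: ρ → (4,18,-4)
river: ρ → (-4,14,12)
river: ρ → (12,10,-6)
river: ρ → (-6,14,8)
river: ρ → (8,18,-2)
river: ρ → (-2,18,8)
river: ρ → (8,14,-6)
river: ρ → (-6,10,12)
closes: descent 0, river 18
min |a| on river = 2

2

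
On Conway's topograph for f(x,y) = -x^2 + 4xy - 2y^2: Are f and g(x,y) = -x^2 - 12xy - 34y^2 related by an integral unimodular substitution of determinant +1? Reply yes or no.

D₁ = 8, D₂ = 8
river cycle of f (length 2): (1, 2, -1), (-1, 2, 1)
river cycle of g (length 2): (-1, 2, 1), (1, 2, -1)
cycles coincide ⇒ equivalent

yes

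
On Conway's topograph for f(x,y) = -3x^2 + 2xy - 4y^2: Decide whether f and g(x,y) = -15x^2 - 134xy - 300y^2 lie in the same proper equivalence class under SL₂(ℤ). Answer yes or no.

D₁ = -44, D₂ = -44
f is negative-definite; reduce −f:
−f: reduced (well bottom): (3,-2,4) with a≤c, −a<b≤a
flip sign back: reduced form of f is (-3,2,-4)
g is negative-definite; reduce −g:
−g: translate: b→14 (≡134 mod 30), so (15,134,300)→(15,14,4)
−g: flip: (15,14,4)→(4,-14,15)
−g: translate: b→2 (≡-14 mod 8), so (4,-14,15)→(4,2,3)
−g: flip: (4,2,3)→(3,-2,4)
−g: reduced (well bottom): (3,-2,4) with a≤c, −a<b≤a
flip sign back: reduced form of g is (-3,2,-4)
reduced forms (-3, 2, -4) vs (-3, 2, -4) ⇒ equivalent

yes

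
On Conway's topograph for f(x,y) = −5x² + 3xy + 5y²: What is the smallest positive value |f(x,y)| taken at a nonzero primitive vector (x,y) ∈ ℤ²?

river: ρ → (5,7,-3)
river: ρ → (-3,5,7)
river: ρ → (7,9,-1)
river: ρ → (-1,9,7)
river: ρ → (7,5,-3)
river: ρ → (-3,7,5)
river: ρ → (5,3,-5)
river: ρ → (-5,7,3)
river: ρ → (3,5,-7)
river: ρ → (-7,9,1)
river: ρ → (1,9,-7)
river: ρ → (-7,5,3)
river: ρ → (3,7,-5)
river: ρ → (-5,3,5)
closes: descent 0, river 14
min |a| on river = 1

1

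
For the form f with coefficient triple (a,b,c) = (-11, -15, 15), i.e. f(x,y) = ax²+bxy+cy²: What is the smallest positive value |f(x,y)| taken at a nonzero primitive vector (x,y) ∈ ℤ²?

descent: ρ → (15,15,-11)  [lands on river]
river: ρ → (-11,29,1)
river: ρ → (1,29,-11)
river: ρ → (-11,15,15)
closes: descent 1, river 4
min |a| on river = 1

1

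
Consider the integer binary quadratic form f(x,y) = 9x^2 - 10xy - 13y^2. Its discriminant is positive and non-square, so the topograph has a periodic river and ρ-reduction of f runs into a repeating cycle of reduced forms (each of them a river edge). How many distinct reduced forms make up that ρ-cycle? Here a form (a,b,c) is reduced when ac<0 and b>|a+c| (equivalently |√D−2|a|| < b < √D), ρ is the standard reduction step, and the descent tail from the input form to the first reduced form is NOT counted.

D = 568, ⌊√D⌋ = 23
descent: ρ → (-13,10,9)  [lands on river]
river: ρ → (9,8,-14)
river: ρ → (-14,20,3)
river: ρ → (3,22,-7)
river: ρ → (-7,20,6)
river: ρ → (6,16,-13)
ρ-cycle length = 6 (tail of 1 descent step not counted)

6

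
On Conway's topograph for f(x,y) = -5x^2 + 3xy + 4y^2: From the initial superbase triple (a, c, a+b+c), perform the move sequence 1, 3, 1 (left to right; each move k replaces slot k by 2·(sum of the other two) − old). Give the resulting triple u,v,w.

start (-5,4,2) = (f(1,0),f(0,1),f(1,1))
replace slot 1: 2·(4+2) − (-5) = 17 → (17,4,2)
replace slot 3: 2·(17+4) − 2 = 40 → (17,4,40)
replace slot 1: 2·(4+40) − 17 = 71 → (71,4,40)

71,4,40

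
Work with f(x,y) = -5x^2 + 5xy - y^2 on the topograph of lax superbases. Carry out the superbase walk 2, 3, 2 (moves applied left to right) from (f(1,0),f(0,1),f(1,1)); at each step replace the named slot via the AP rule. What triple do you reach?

start (-5,-1,-1) = (f(1,0),f(0,1),f(1,1))
replace slot 2: 2·((-5)+(-1)) − (-1) = -11 → (-5,-11,-1)
replace slot 3: 2·((-5)+(-11)) − (-1) = -31 → (-5,-11,-31)
replace slot 2: 2·((-5)+(-31)) − (-11) = -61 → (-5,-61,-31)

-5,-61,-31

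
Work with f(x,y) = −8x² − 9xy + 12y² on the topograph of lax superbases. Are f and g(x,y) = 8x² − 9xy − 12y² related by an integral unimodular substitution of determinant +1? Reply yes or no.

D₁ = 465, D₂ = 465
river cycle of f (length 10): (12, 9, -8), (-8, 7, 13), (13, 19, -2), (-2, 21, 3), (3, 21, -2), (-2, 19, 13), (13, 7, -8), (-8, 9, 12), (12, 15, -5), (-5, 15, 12)
river cycle of g (length 10): (-12, 9, 8), (8, 7, -13), (-13, 19, 2), (2, 21, -3), (-3, 21, 2), (2, 19, -13), (-13, 7, 8), (8, 9, -12), (-12, 15, 5), (5, 15, -12)
cycles differ ⇒ inequivalent

no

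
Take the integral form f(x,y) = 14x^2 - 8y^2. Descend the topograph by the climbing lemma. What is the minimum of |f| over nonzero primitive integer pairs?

descent: ρ → (-8,16,6)  [lands on river]
river: ρ → (6,20,-2)
river: ρ → (-2,20,6)
river: ρ → (6,16,-8)
closes: descent 1, river 4
min |a| on river = 2

2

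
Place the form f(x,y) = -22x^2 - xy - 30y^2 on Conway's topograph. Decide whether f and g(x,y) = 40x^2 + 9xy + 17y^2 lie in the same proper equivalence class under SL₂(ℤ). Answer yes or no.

D₁ = -2639, D₂ = -2639
f is negative-definite; reduce −f:
−f: reduced (well bottom): (22,1,30) with a≤c, −a<b≤a
flip sign back: reduced form of f is (-22,-1,-30)
g: flip: (40,9,17)→(17,-9,40)
g: reduced (well bottom): (17,-9,40) with a≤c, −a<b≤a
reduced forms (-22, -1, -30) vs (17, -9, 40) ⇒ inequivalent

no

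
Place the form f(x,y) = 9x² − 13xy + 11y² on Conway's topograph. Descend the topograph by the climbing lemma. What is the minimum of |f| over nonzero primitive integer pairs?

translate: b→5 (≡-13 mod 18), so (9,-13,11)→(9,5,7)
flip: (9,5,7)→(7,-5,9)
reduced (well bottom): (7,-5,9) with a≤c, −a<b≤a
well minimum = a = 7

7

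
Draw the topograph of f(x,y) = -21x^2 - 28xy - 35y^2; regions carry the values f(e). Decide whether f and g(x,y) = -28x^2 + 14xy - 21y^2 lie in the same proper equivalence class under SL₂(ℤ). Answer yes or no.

D₁ = -2156, D₂ = -2156
f is negative-definite; reduce −f:
−f: translate: b→-14 (≡28 mod 42), so (21,28,35)→(21,-14,28)
−f: reduced (well bottom): (21,-14,28) with a≤c, −a<b≤a
flip sign back: reduced form of f is (-21,14,-28)
g is negative-definite; reduce −g:
−g: flip: (28,-14,21)→(21,14,28)
−g: reduced (well bottom): (21,14,28) with a≤c, −a<b≤a
flip sign back: reduced form of g is (-21,-14,-28)
reduced forms (-21, 14, -28) vs (-21, -14, -28) ⇒ inequivalent

no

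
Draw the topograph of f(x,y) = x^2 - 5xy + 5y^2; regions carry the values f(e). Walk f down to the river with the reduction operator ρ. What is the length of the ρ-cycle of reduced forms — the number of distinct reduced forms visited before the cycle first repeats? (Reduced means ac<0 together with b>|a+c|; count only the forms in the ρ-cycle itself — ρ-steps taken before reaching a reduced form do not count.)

D = 5, ⌊√D⌋ = 2
descent: ρ → (5,5,1)
descent: ρ → (1,1,-1)  [lands on river]
river: ρ → (-1,1,1)
ρ-cycle length = 2 (tail of 2 descent steps not counted)

2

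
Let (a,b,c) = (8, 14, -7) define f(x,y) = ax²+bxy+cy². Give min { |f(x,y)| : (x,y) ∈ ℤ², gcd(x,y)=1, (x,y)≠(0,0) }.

river: ρ → (-7,14,8)
river: ρ → (8,18,-3)
river: ρ → (-3,18,8)
river: ρ → (8,14,-7)
closes: descent 0, river 4
min |a| on river = 3

3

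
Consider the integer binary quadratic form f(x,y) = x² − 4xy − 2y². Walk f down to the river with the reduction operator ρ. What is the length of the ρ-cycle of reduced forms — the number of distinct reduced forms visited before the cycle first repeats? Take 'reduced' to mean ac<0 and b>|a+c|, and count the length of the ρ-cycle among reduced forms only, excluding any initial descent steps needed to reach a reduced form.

D = 24, ⌊√D⌋ = 4
descent: ρ → (-2,4,1)  [lands on river]
river: ρ → (1,4,-2)
ρ-cycle length = 2 (tail of 1 descent step not counted)

2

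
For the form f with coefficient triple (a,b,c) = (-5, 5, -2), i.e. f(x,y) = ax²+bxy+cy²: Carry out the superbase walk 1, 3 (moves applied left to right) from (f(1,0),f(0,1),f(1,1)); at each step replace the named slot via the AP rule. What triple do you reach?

start (-5,-2,-2) = (f(1,0),f(0,1),f(1,1))
replace slot 1: 2·((-2)+(-2)) − (-5) = -3 → (-3,-2,-2)
replace slot 3: 2·((-3)+(-2)) − (-2) = -8 → (-3,-2,-8)

-3,-2,-8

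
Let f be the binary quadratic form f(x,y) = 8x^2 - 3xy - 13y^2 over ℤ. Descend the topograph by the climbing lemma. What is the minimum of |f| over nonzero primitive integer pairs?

descent: ρ → (-13,3,8)
descent: ρ → (8,13,-8)  [lands on river]
river: ρ → (-8,19,2)
river: ρ → (2,17,-17)
river: ρ → (-17,17,2)
river: ρ → (2,19,-8)
river: ρ → (-8,13,8)
river: ρ → (8,19,-2)
river: ρ → (-2,17,17)
river: ρ → (17,17,-2)
river: ρ → (-2,19,8)
closes: descent 2, river 10
min |a| on river = 2

2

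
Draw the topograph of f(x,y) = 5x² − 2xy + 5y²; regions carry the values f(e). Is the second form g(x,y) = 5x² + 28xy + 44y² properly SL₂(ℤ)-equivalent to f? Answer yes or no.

D₁ = -96, D₂ = -96
f: flip: (5,-2,5)→(5,2,5)
f: reduced (well bottom): (5,2,5) with a≤c, −a<b≤a
g: translate: b→-2 (≡28 mod 10), so (5,28,44)→(5,-2,5)
g: flip: (5,-2,5)→(5,2,5)
g: reduced (well bottom): (5,2,5) with a≤c, −a<b≤a
reduced forms (5, 2, 5) vs (5, 2, 5) ⇒ equivalent

yes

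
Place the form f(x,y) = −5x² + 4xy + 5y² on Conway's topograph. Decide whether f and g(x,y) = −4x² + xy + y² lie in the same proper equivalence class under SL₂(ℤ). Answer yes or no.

D₁ = 116, D₂ = 17
discriminants differ ⇒ not SL₂(ℤ)-equivalent

no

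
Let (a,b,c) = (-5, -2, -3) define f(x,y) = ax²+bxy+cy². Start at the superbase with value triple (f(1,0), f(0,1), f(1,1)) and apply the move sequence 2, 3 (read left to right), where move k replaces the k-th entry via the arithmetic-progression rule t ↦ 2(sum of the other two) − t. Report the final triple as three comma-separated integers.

start (-5,-3,-10) = (f(1,0),f(0,1),f(1,1))
replace slot 2: 2·((-5)+(-10)) − (-3) = -27 → (-5,-27,-10)
replace slot 3: 2·((-5)+(-27)) − (-10) = -54 → (-5,-27,-54)

-5,-27,-54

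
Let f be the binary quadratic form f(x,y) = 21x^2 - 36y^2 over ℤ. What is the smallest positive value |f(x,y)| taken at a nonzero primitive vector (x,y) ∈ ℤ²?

descent: ρ → (-36,0,21)
descent: ρ → (21,42,-15)  [lands on river]
river: ρ → (-15,48,12)
river: ρ → (12,48,-15)
river: ρ → (-15,42,21)
closes: descent 2, river 4
min |a| on river = 12

12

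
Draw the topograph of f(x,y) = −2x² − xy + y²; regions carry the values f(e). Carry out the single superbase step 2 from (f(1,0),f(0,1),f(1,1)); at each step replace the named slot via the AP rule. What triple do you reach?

start (-2,1,-2) = (f(1,0),f(0,1),f(1,1))
replace slot 2: 2·((-2)+(-2)) − 1 = -9 → (-2,-9,-2)

-2,-9,-2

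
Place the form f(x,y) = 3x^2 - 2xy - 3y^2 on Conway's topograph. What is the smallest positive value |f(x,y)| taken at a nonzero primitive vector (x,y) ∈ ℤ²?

descent: ρ → (-3,2,3)  [lands on river]
river: ρ → (3,4,-2)
river: ρ → (-2,4,3)
river: ρ → (3,2,-3)
river: ρ → (-3,4,2)
river: ρ → (2,4,-3)
closes: descent 1, river 6
min |a| on river = 2

2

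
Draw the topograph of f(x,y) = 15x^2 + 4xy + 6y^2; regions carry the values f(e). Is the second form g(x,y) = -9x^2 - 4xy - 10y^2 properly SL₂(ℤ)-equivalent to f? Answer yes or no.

D₁ = -344, D₂ = -344
f: flip: (15,4,6)→(6,-4,15)
f: reduced (well bottom): (6,-4,15) with a≤c, −a<b≤a
g is negative-definite; reduce −g:
−g: reduced (well bottom): (9,4,10) with a≤c, −a<b≤a
flip sign back: reduced form of g is (-9,-4,-10)
reduced forms (6, -4, 15) vs (-9, -4, -10) ⇒ inequivalent

no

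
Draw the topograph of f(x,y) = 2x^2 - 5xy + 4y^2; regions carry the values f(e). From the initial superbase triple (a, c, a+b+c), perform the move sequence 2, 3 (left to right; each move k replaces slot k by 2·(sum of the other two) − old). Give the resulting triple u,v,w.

start (2,4,1) = (f(1,0),f(0,1),f(1,1))
replace slot 2: 2·(2+1) − 4 = 2 → (2,2,1)
replace slot 3: 2·(2+2) − 1 = 7 → (2,2,7)

2,2,7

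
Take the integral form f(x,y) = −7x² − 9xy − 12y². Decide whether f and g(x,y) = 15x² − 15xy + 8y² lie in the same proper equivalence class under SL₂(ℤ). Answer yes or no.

D₁ = -255, D₂ = -255
f is negative-definite; reduce −f:
−f: translate: b→-5 (≡9 mod 14), so (7,9,12)→(7,-5,10)
−f: reduced (well bottom): (7,-5,10) with a≤c, −a<b≤a
flip sign back: reduced form of f is (-7,5,-10)
g: translate: b→15 (≡-15 mod 30), so (15,-15,8)→(15,15,8)
g: flip: (15,15,8)→(8,-15,15)
g: translate: b→1 (≡-15 mod 16), so (8,-15,15)→(8,1,8)
g: reduced (well bottom): (8,1,8) with a≤c, −a<b≤a
reduced forms (-7, 5, -10) vs (8, 1, 8) ⇒ inequivalent

no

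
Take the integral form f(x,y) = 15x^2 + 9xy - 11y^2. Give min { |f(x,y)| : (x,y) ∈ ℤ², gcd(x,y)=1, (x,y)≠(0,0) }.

river: ρ → (-11,13,13)
river: ρ → (13,13,-11)
river: ρ → (-11,9,15)
river: ρ → (15,21,-5)
river: ρ → (-5,19,19)
river: ρ → (19,19,-5)
river: ρ → (-5,21,15)
river: ρ → (15,9,-11)
closes: descent 0, river 8
min |a| on river = 5

5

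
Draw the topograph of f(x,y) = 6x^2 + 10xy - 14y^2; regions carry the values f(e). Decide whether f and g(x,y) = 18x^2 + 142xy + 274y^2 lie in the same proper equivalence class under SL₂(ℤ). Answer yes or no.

D₁ = 436, D₂ = 436
river cycle of f (length 14): (-14, 18, 2), (2, 18, -14), (-14, 10, 6), (6, 14, -10), (-10, 6, 10), (10, 14, -6), (-6, 10, 14), (14, 18, -2), (-2, 18, 14), (14, 10, -6), … (4 more)
river cycle of g (length 14): (-6, 14, 10), (10, 6, -10), (-10, 14, 6), (6, 10, -14), (-14, 18, 2), (2, 18, -14), (-14, 10, 6), (6, 14, -10), (-10, 6, 10), (10, 14, -6), … (4 more)
cycles coincide ⇒ equivalent

yes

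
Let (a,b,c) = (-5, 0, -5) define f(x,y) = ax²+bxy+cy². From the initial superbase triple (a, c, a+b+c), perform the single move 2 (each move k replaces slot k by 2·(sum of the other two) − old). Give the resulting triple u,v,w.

start (-5,-5,-10) = (f(1,0),f(0,1),f(1,1))
replace slot 2: 2·((-5)+(-10)) − (-5) = -25 → (-5,-25,-10)

-5,-25,-10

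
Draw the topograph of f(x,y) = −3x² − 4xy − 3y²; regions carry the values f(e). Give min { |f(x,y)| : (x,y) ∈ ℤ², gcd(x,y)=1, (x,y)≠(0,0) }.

translate: b→-2 (≡4 mod 6), so (3,4,3)→(3,-2,2)
flip: (3,-2,2)→(2,2,3)
reduced (well bottom): (2,2,3) with a≤c, −a<b≤a
well minimum |f| = |-2| = 2 (negative-definite)

2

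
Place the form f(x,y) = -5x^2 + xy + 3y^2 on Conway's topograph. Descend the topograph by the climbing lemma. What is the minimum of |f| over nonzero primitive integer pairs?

descent: ρ → (3,5,-3)  [lands on river]
river: ρ → (-3,7,1)
river: ρ → (1,7,-3)
river: ρ → (-3,5,3)
river: ρ → (3,7,-1)
river: ρ → (-1,7,3)
closes: descent 1, river 6
min |a| on river = 1

1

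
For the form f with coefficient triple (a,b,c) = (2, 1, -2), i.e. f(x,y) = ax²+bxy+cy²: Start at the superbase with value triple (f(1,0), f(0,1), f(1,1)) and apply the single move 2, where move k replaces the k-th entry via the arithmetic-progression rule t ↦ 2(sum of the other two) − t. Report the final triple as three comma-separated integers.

start (2,-2,1) = (f(1,0),f(0,1),f(1,1))
replace slot 2: 2·(2+1) − (-2) = 8 → (2,8,1)

2,8,1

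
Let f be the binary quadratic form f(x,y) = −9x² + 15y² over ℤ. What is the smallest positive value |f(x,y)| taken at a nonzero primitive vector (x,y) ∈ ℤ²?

descent: ρ → (15,0,-9)
descent: ρ → (-9,18,6)  [lands on river]
river: ρ → (6,18,-9)
closes: descent 2, river 2
min |a| on river = 6

6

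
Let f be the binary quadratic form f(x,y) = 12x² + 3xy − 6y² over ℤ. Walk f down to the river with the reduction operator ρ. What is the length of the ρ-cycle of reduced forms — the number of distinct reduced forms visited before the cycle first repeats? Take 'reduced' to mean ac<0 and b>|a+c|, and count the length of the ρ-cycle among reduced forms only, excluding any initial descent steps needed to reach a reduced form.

D = 297, ⌊√D⌋ = 17
descent: ρ → (-6,9,9)  [lands on river]
river: ρ → (9,9,-6)
river: ρ → (-6,15,3)
river: ρ → (3,15,-6)
ρ-cycle length = 4 (tail of 1 descent step not counted)

4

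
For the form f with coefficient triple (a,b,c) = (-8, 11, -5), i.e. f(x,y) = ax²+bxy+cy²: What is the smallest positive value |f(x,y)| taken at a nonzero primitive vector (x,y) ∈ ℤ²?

translate: b→5 (≡-11 mod 16), so (8,-11,5)→(8,5,2)
flip: (8,5,2)→(2,-5,8)
translate: b→-1 (≡-5 mod 4), so (2,-5,8)→(2,-1,5)
reduced (well bottom): (2,-1,5) with a≤c, −a<b≤a
well minimum |f| = |-2| = 2 (negative-definite)

2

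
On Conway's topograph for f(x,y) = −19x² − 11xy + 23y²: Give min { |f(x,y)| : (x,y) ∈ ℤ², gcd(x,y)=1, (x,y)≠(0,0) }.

descent: ρ → (23,11,-19)  [lands on river]
river: ρ → (-19,27,15)
river: ρ → (15,33,-13)
river: ρ → (-13,19,29)
river: ρ → (29,39,-3)
river: ρ → (-3,39,29)
river: ρ → (29,19,-13)
river: ρ → (-13,33,15)
river: ρ → (15,27,-19)
river: ρ → (-19,11,23)
river: ρ → (23,35,-7)
river: ρ → (-7,35,23)
closes: descent 1, river 12
min |a| on river = 3

3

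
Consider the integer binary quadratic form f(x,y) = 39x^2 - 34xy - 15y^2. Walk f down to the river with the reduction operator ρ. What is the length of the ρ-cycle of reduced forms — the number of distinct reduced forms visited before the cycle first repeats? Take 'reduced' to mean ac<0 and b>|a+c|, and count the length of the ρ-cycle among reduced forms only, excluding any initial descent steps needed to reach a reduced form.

D = 3496, ⌊√D⌋ = 59
descent: ρ → (-15,34,39)  [lands on river]
river: ρ → (39,44,-10)
river: ρ → (-10,56,9)
river: ρ → (9,52,-22)
river: ρ → (-22,36,25)
river: ρ → (25,14,-33)
river: ρ → (-33,52,6)
river: ρ → (6,56,-15)
ρ-cycle length = 8 (tail of 1 descent step not counted)

8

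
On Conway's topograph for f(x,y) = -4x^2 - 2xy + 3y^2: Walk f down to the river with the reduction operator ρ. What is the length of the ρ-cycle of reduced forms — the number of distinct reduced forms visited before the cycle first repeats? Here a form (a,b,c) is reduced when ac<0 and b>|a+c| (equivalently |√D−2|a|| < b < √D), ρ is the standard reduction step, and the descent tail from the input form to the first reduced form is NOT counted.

D = 52, ⌊√D⌋ = 7
descent: ρ → (3,2,-4)  [lands on river]
river: ρ → (-4,6,1)
river: ρ → (1,6,-4)
river: ρ → (-4,2,3)
river: ρ → (3,4,-3)
river: ρ → (-3,2,4)
river: ρ → (4,6,-1)
river: ρ → (-1,6,4)
river: ρ → (4,2,-3)
river: ρ → (-3,4,3)
ρ-cycle length = 10 (tail of 1 descent step not counted)

10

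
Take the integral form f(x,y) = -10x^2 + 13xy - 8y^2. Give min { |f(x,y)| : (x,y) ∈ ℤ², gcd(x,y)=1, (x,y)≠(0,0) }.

translate: b→7 (≡-13 mod 20), so (10,-13,8)→(10,7,5)
flip: (10,7,5)→(5,-7,10)
translate: b→3 (≡-7 mod 10), so (5,-7,10)→(5,3,8)
reduced (well bottom): (5,3,8) with a≤c, −a<b≤a
well minimum |f| = |-5| = 5 (negative-definite)

5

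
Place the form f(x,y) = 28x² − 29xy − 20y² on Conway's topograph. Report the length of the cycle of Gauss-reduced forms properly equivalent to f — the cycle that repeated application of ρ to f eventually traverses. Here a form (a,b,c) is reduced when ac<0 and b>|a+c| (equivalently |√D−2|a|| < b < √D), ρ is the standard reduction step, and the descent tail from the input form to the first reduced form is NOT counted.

D = 3081, ⌊√D⌋ = 55
descent: ρ → (-20,29,28)  [lands on river]
river: ρ → (28,27,-21)
river: ρ → (-21,15,34)
river: ρ → (34,53,-2)
river: ρ → (-2,55,7)
river: ρ → (7,43,-44)
river: ρ → (-44,45,6)
river: ρ → (6,51,-20)
ρ-cycle length = 8 (tail of 1 descent step not counted)

8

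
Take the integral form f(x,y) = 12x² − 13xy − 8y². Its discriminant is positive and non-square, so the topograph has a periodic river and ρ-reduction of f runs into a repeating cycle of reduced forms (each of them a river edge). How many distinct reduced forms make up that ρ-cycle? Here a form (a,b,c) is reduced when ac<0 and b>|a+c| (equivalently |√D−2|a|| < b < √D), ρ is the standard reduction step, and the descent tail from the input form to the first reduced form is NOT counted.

D = 553, ⌊√D⌋ = 23
descent: ρ → (-8,13,12)  [lands on river]
river: ρ → (12,11,-9)
river: ρ → (-9,7,14)
river: ρ → (14,21,-2)
river: ρ → (-2,23,3)
river: ρ → (3,19,-16)
river: ρ → (-16,13,6)
river: ρ → (6,23,-1)
river: ρ → (-1,23,6)
river: ρ → (6,13,-16)
river: ρ → (-16,19,3)
river: ρ → (3,23,-2)
river: ρ → (-2,21,14)
river: ρ → (14,7,-9)
river: ρ → (-9,11,12)
river: ρ → (12,13,-8)
river: ρ → (-8,19,6)
river: ρ → (6,17,-11)
river: ρ → (-11,5,12)
river: ρ → (12,19,-4)
river: ρ → (-4,21,7)
river: ρ → (7,21,-4)
river: ρ → (-4,19,12)
river: ρ → (12,5,-11)
river: ρ → (-11,17,6)
river: ρ → (6,19,-8)
ρ-cycle length = 26 (tail of 1 descent step not counted)

26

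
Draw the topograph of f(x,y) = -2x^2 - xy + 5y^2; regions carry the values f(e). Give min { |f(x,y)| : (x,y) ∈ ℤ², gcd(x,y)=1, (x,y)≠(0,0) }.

descent: ρ → (5,1,-2)
descent: ρ → (-2,3,4)  [lands on river]
river: ρ → (4,5,-1)
river: ρ → (-1,5,4)
river: ρ → (4,3,-2)
river: ρ → (-2,5,2)
river: ρ → (2,3,-4)
river: ρ → (-4,5,1)
river: ρ → (1,5,-4)
river: ρ → (-4,3,2)
river: ρ → (2,5,-2)
closes: descent 2, river 10
min |a| on river = 1

1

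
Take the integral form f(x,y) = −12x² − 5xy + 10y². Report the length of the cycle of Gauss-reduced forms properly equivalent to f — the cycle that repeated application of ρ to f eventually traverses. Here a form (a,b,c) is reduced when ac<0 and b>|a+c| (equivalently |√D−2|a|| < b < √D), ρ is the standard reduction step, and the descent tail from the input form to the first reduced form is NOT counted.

D = 505, ⌊√D⌋ = 22
descent: ρ → (10,5,-12)  [lands on river]
river: ρ → (-12,19,3)
river: ρ → (3,17,-18)
river: ρ → (-18,19,2)
river: ρ → (2,21,-8)
river: ρ → (-8,11,12)
river: ρ → (12,13,-7)
river: ρ → (-7,15,10)
ρ-cycle length = 8 (tail of 1 descent step not counted)

8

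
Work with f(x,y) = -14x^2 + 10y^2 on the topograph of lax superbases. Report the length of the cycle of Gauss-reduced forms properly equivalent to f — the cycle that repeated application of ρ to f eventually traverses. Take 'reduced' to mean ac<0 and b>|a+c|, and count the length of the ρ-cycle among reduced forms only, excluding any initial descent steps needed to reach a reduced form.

D = 560, ⌊√D⌋ = 23
descent: ρ → (10,20,-4)  [lands on river]
river: ρ → (-4,20,10)
ρ-cycle length = 2 (tail of 1 descent step not counted)

2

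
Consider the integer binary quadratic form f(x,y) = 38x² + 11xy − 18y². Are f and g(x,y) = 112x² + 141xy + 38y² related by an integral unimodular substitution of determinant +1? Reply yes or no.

D₁ = 2857, D₂ = 2857
river cycle of f (length 46): (-18, 25, 31), (31, 37, -12), (-12, 35, 34), (34, 33, -13), (-13, 45, 16), (16, 51, -4), (-4, 53, 3), (3, 49, -38), (-38, 27, 14), (14, 29, -36), … (36 more)
river cycle of g (length 46): (-18, 25, 31), (31, 37, -12), (-12, 35, 34), (34, 33, -13), (-13, 45, 16), (16, 51, -4), (-4, 53, 3), (3, 49, -38), (-38, 27, 14), (14, 29, -36), … (36 more)
cycles coincide ⇒ equivalent

yes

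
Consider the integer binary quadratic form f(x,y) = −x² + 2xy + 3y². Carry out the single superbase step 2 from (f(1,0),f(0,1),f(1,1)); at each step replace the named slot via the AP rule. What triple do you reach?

start (-1,3,4) = (f(1,0),f(0,1),f(1,1))
replace slot 2: 2·((-1)+4) − 3 = 3 → (-1,3,4)

-1,3,4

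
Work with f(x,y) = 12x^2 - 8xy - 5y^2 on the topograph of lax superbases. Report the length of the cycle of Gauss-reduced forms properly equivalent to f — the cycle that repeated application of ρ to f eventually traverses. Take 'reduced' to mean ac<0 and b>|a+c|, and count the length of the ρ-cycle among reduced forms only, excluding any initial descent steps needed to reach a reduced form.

D = 304, ⌊√D⌋ = 17
descent: ρ → (-5,8,12)  [lands on river]
river: ρ → (12,16,-1)
river: ρ → (-1,16,12)
river: ρ → (12,8,-5)
river: ρ → (-5,12,8)
river: ρ → (8,4,-9)
river: ρ → (-9,14,3)
river: ρ → (3,16,-4)
river: ρ → (-4,16,3)
river: ρ → (3,14,-9)
river: ρ → (-9,4,8)
river: ρ → (8,12,-5)
ρ-cycle length = 12 (tail of 1 descent step not counted)

12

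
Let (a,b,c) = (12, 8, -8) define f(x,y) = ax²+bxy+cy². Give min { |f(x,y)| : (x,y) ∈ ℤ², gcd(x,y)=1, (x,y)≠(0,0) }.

river: ρ → (-8,8,12)
river: ρ → (12,16,-4)
river: ρ → (-4,16,12)
river: ρ → (12,8,-8)
closes: descent 0, river 4
min |a| on river = 4

4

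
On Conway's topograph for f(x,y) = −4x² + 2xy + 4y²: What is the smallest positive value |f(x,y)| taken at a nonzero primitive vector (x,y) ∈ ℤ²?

river: ρ → (4,6,-2)
river: ρ → (-2,6,4)
river: ρ → (4,2,-4)
river: ρ → (-4,6,2)
river: ρ → (2,6,-4)
river: ρ → (-4,2,4)
closes: descent 0, river 6
min |a| on river = 2

2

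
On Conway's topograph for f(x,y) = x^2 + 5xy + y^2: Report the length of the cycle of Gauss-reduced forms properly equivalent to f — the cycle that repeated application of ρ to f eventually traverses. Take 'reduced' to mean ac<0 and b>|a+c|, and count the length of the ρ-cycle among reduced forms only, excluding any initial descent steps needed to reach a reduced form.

D = 21, ⌊√D⌋ = 4
descent: ρ → (1,3,-3)  [lands on river]
river: ρ → (-3,3,1)
ρ-cycle length = 2 (tail of 1 descent step not counted)

2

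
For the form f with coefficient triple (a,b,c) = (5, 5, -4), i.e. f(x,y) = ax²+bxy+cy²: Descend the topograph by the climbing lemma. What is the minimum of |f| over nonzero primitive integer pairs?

river: ρ → (-4,3,6)
river: ρ → (6,9,-1)
river: ρ → (-1,9,6)
river: ρ → (6,3,-4)
river: ρ → (-4,5,5)
river: ρ → (5,5,-4)
closes: descent 0, river 6
min |a| on river = 1

1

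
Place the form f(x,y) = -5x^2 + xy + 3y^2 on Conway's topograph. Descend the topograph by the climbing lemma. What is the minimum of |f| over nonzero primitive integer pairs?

descent: ρ → (3,5,-3)  [lands on river]
river: ρ → (-3,7,1)
river: ρ → (1,7,-3)
river: ρ → (-3,5,3)
river: ρ → (3,7,-1)
river: ρ → (-1,7,3)
closes: descent 1, river 6
min |a| on river = 1

1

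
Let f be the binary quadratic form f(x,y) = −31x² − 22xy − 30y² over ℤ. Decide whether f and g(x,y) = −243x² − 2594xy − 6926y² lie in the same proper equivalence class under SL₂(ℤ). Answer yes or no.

D₁ = -3236, D₂ = -3236
f is negative-definite; reduce −f:
−f: flip: (31,22,30)→(30,-22,31)
−f: reduced (well bottom): (30,-22,31) with a≤c, −a<b≤a
flip sign back: reduced form of f is (-30,22,-31)
g is negative-definite; reduce −g:
−g: translate: b→164 (≡2594 mod 486), so (243,2594,6926)→(243,164,31)
−g: flip: (243,164,31)→(31,-164,243)
−g: translate: b→22 (≡-164 mod 62), so (31,-164,243)→(31,22,30)
−g: flip: (31,22,30)→(30,-22,31)
−g: reduced (well bottom): (30,-22,31) with a≤c, −a<b≤a
flip sign back: reduced form of g is (-30,22,-31)
reduced forms (-30, 22, -31) vs (-30, 22, -31) ⇒ equivalent

yes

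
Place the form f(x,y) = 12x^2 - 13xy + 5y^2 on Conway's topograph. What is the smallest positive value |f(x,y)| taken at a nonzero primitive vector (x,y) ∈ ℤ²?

translate: b→11 (≡-13 mod 24), so (12,-13,5)→(12,11,4)
flip: (12,11,4)→(4,-11,12)
translate: b→-3 (≡-11 mod 8), so (4,-11,12)→(4,-3,5)
reduced (well bottom): (4,-3,5) with a≤c, −a<b≤a
well minimum = a = 4

4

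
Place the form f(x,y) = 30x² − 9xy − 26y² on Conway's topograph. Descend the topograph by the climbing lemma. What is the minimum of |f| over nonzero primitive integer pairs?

descent: ρ → (-26,9,30)  [lands on river]
river: ρ → (30,51,-5)
river: ρ → (-5,49,40)
river: ρ → (40,31,-14)
river: ρ → (-14,53,7)
river: ρ → (7,45,-42)
river: ρ → (-42,39,10)
river: ρ → (10,41,-38)
river: ρ → (-38,35,13)
river: ρ → (13,43,-26)
closes: descent 1, river 10
min |a| on river = 5

5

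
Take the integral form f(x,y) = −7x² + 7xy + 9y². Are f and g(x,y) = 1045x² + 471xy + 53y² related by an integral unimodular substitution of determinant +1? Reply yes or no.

D₁ = 301, D₂ = 301
river cycle of f (length 10): (9, 11, -5), (-5, 9, 11), (11, 13, -3), (-3, 17, 1), (1, 17, -3), (-3, 13, 11), (11, 9, -5), (-5, 11, 9), (9, 7, -7), (-7, 7, 9)
river cycle of g (length 10): (9, 11, -5), (-5, 9, 11), (11, 13, -3), (-3, 17, 1), (1, 17, -3), (-3, 13, 11), (11, 9, -5), (-5, 11, 9), (9, 7, -7), (-7, 7, 9)
cycles coincide ⇒ equivalent

yes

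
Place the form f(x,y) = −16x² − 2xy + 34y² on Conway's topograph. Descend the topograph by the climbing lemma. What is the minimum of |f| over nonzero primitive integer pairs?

descent: ρ → (34,2,-16)
descent: ρ → (-16,30,20)  [lands on river]
river: ρ → (20,10,-26)
river: ρ → (-26,42,4)
river: ρ → (4,46,-4)
river: ρ → (-4,42,26)
river: ρ → (26,10,-20)
river: ρ → (-20,30,16)
river: ρ → (16,34,-16)
closes: descent 2, river 8
min |a| on river = 4

4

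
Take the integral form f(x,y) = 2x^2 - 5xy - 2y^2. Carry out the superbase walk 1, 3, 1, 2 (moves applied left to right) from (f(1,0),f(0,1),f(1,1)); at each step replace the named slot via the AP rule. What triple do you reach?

start (2,-2,-5) = (f(1,0),f(0,1),f(1,1))
replace slot 1: 2·((-2)+(-5)) − 2 = -16 → (-16,-2,-5)
replace slot 3: 2·((-16)+(-2)) − (-5) = -31 → (-16,-2,-31)
replace slot 1: 2·((-2)+(-31)) − (-16) = -50 → (-50,-2,-31)
replace slot 2: 2·((-50)+(-31)) − (-2) = -160 → (-50,-160,-31)

-50,-160,-31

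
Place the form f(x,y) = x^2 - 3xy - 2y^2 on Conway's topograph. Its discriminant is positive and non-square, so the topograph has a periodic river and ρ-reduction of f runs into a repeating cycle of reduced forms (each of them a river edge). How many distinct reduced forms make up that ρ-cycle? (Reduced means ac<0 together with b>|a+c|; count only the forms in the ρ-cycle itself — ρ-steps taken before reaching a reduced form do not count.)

D = 17, ⌊√D⌋ = 4
descent: ρ → (-2,3,1)  [lands on river]
river: ρ → (1,3,-2)
river: ρ → (-2,1,2)
river: ρ → (2,3,-1)
river: ρ → (-1,3,2)
river: ρ → (2,1,-2)
ρ-cycle length = 6 (tail of 1 descent step not counted)

6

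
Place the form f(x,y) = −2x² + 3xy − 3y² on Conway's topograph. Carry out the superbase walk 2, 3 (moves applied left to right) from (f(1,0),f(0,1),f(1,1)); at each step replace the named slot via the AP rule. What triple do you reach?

start (-2,-3,-2) = (f(1,0),f(0,1),f(1,1))
replace slot 2: 2·((-2)+(-2)) − (-3) = -5 → (-2,-5,-2)
replace slot 3: 2·((-2)+(-5)) − (-2) = -12 → (-2,-5,-12)

-2,-5,-12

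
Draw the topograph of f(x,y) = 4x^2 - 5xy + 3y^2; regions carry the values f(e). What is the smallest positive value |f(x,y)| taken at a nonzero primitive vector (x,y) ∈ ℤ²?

translate: b→3 (≡-5 mod 8), so (4,-5,3)→(4,3,2)
flip: (4,3,2)→(2,-3,4)
translate: b→1 (≡-3 mod 4), so (2,-3,4)→(2,1,3)
reduced (well bottom): (2,1,3) with a≤c, −a<b≤a
well minimum = a = 2

2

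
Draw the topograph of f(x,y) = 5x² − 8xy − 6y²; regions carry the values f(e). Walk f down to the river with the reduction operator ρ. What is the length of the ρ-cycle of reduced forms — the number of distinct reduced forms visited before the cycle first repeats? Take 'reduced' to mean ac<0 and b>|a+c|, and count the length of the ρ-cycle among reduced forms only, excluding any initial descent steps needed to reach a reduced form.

D = 184, ⌊√D⌋ = 13
descent: ρ → (-6,8,5)  [lands on river]
river: ρ → (5,12,-2)
river: ρ → (-2,12,5)
river: ρ → (5,8,-6)
river: ρ → (-6,4,7)
river: ρ → (7,10,-3)
river: ρ → (-3,8,10)
river: ρ → (10,12,-1)
river: ρ → (-1,12,10)
river: ρ → (10,8,-3)
river: ρ → (-3,10,7)
river: ρ → (7,4,-6)
ρ-cycle length = 12 (tail of 1 descent step not counted)

12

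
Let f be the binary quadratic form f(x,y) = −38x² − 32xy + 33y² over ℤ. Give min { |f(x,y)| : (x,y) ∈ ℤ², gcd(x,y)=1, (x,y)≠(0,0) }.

descent: ρ → (33,32,-38)  [lands on river]
river: ρ → (-38,44,27)
river: ρ → (27,64,-18)
river: ρ → (-18,44,57)
river: ρ → (57,70,-5)
river: ρ → (-5,70,57)
river: ρ → (57,44,-18)
river: ρ → (-18,64,27)
river: ρ → (27,44,-38)
river: ρ → (-38,32,33)
river: ρ → (33,34,-37)
river: ρ → (-37,40,30)
river: ρ → (30,20,-47)
river: ρ → (-47,74,3)
river: ρ → (3,76,-22)
river: ρ → (-22,56,33)
river: ρ → (33,76,-2)
river: ρ → (-2,76,33)
river: ρ → (33,56,-22)
river: ρ → (-22,76,3)
river: ρ → (3,74,-47)
river: ρ → (-47,20,30)
river: ρ → (30,40,-37)
river: ρ → (-37,34,33)
closes: descent 1, river 24
min |a| on river = 2

2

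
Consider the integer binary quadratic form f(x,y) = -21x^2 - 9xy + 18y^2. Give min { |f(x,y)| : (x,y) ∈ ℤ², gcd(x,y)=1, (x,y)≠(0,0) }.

descent: ρ → (18,9,-21)  [lands on river]
river: ρ → (-21,33,6)
river: ρ → (6,39,-3)
river: ρ → (-3,39,6)
river: ρ → (6,33,-21)
river: ρ → (-21,9,18)
river: ρ → (18,27,-12)
river: ρ → (-12,21,24)
river: ρ → (24,27,-9)
river: ρ → (-9,27,24)
river: ρ → (24,21,-12)
river: ρ → (-12,27,18)
closes: descent 1, river 12
min |a| on river = 3

3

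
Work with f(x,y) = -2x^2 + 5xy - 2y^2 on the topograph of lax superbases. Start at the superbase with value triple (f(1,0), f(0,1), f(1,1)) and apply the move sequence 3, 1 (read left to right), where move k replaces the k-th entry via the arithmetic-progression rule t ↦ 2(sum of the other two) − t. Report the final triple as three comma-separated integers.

start (-2,-2,1) = (f(1,0),f(0,1),f(1,1))
replace slot 3: 2·((-2)+(-2)) − 1 = -9 → (-2,-2,-9)
replace slot 1: 2·((-2)+(-9)) − (-2) = -20 → (-20,-2,-9)

-20,-2,-9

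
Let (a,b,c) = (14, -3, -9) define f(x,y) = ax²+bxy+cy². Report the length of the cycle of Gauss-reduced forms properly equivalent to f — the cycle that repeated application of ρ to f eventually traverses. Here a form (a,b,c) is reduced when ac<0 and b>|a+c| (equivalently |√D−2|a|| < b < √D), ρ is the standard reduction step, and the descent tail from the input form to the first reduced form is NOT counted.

D = 513, ⌊√D⌋ = 22
descent: ρ → (-9,21,2)  [lands on river]
river: ρ → (2,19,-19)
river: ρ → (-19,19,2)
river: ρ → (2,21,-9)
river: ρ → (-9,15,8)
river: ρ → (8,17,-7)
river: ρ → (-7,11,14)
river: ρ → (14,17,-4)
river: ρ → (-4,15,18)
river: ρ → (18,21,-1)
river: ρ → (-1,21,18)
river: ρ → (18,15,-4)
river: ρ → (-4,17,14)
river: ρ → (14,11,-7)
river: ρ → (-7,17,8)
river: ρ → (8,15,-9)
ρ-cycle length = 16 (tail of 1 descent step not counted)

16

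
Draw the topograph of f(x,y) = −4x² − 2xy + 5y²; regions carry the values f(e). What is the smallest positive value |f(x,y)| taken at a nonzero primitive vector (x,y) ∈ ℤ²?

descent: ρ → (5,2,-4)  [lands on river]
river: ρ → (-4,6,3)
river: ρ → (3,6,-4)
river: ρ → (-4,2,5)
river: ρ → (5,8,-1)
river: ρ → (-1,8,5)
closes: descent 1, river 6
min |a| on river = 1

1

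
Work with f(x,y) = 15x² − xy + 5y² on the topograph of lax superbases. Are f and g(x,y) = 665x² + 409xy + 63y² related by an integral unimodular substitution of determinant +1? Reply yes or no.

D₁ = -299, D₂ = -299
f: flip: (15,-1,5)→(5,1,15)
f: reduced (well bottom): (5,1,15) with a≤c, −a<b≤a
g: flip: (665,409,63)→(63,-409,665)
g: translate: b→-31 (≡-409 mod 126), so (63,-409,665)→(63,-31,5)
g: flip: (63,-31,5)→(5,31,63)
g: translate: b→1 (≡31 mod 10), so (5,31,63)→(5,1,15)
g: reduced (well bottom): (5,1,15) with a≤c, −a<b≤a
reduced forms (5, 1, 15) vs (5, 1, 15) ⇒ equivalent

yes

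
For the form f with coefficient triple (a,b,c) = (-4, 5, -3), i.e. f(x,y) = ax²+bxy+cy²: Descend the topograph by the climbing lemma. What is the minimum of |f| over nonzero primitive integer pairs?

translate: b→3 (≡-5 mod 8), so (4,-5,3)→(4,3,2)
flip: (4,3,2)→(2,-3,4)
translate: b→1 (≡-3 mod 4), so (2,-3,4)→(2,1,3)
reduced (well bottom): (2,1,3) with a≤c, −a<b≤a
well minimum |f| = |-2| = 2 (negative-definite)

2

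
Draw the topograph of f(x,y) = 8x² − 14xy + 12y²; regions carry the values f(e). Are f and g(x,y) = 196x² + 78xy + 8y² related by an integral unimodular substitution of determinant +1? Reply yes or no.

D₁ = -188, D₂ = -188
f: translate: b→2 (≡-14 mod 16), so (8,-14,12)→(8,2,6)
f: flip: (8,2,6)→(6,-2,8)
f: reduced (well bottom): (6,-2,8) with a≤c, −a<b≤a
g: flip: (196,78,8)→(8,-78,196)
g: translate: b→2 (≡-78 mod 16), so (8,-78,196)→(8,2,6)
g: flip: (8,2,6)→(6,-2,8)
g: reduced (well bottom): (6,-2,8) with a≤c, −a<b≤a
reduced forms (6, -2, 8) vs (6, -2, 8) ⇒ equivalent

yes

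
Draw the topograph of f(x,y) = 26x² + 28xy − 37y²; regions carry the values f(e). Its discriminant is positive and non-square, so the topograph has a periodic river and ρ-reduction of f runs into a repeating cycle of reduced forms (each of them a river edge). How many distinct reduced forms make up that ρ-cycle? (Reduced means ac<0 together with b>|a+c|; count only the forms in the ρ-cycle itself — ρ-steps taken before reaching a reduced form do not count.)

D = 4632, ⌊√D⌋ = 68
river: ρ → (-37,46,17)
river: ρ → (17,56,-22)
river: ρ → (-22,32,41)
river: ρ → (41,50,-13)
river: ρ → (-13,54,33)
river: ρ → (33,12,-34)
river: ρ → (-34,56,11)
river: ρ → (11,54,-39)
river: ρ → (-39,24,26)
river: ρ → (26,28,-37)
ρ-cycle length = 10 (tail of 0 descent steps not counted)

10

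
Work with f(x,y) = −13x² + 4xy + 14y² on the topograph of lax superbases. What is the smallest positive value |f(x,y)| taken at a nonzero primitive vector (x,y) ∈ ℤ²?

river: ρ → (14,24,-3)
river: ρ → (-3,24,14)
river: ρ → (14,4,-13)
river: ρ → (-13,22,5)
river: ρ → (5,18,-21)
river: ρ → (-21,24,2)
river: ρ → (2,24,-21)
river: ρ → (-21,18,5)
river: ρ → (5,22,-13)
river: ρ → (-13,4,14)
closes: descent 0, river 10
min |a| on river = 2

2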